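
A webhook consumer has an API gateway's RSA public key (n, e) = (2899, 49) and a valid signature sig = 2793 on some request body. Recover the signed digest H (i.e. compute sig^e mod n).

sig^2 ≡ 2793^2 = 7800849 ≡ 2539
sig^4 ≡ 2539^2 = 6446521 ≡ 2044
sig^8 ≡ 2044^2 = 4177936 ≡ 477
sig^16 ≡ 477^2 = 227529 ≡ 1407
sig^32 ≡ 1407^2 = 1979649 ≡ 2531
49 = 32 + 16 + 1, so sig^49 ≡ 2531·1407·2793 ≡ 388 (mod 2899)

388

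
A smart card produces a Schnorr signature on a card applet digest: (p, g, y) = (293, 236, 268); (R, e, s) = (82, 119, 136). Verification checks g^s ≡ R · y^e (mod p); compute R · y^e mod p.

258

268^119 mod 293 = 289
R · y^e ≡ 82·289 = 23698 ≡ 258 (mod 293)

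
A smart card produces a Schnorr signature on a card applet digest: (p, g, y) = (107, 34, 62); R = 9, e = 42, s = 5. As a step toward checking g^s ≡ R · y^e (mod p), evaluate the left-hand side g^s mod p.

14

34^2 = 1156 ≡ 86
34^4 ≡ 86^2 = 7396 ≡ 13
5 = 4 + 1, so 34^5 ≡ 13·34 ≡ 14 (mod 107)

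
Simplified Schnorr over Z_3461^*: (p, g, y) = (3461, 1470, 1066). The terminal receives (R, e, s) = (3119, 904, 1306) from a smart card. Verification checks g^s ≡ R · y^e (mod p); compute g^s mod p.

2767

Squares mod 3461: 1470^1≡1470, 1470^2≡1236, 1470^4≡1395, 1470^8≡943, 1470^16≡3233, 1470^32≡69, 1470^64≡1300, 1470^128≡1032, 1470^256≡2497, 1470^512≡1748, 1470^1024≡2902
1306 = 1024 + 256 + 16 + 8 + 2, so 1470^1306 ≡ 2902·2497·3233·943·1236 ≡ 2767 (mod 3461)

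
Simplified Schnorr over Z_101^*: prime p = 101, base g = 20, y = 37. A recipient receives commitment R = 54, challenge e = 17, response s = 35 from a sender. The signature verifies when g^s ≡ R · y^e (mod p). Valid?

no

g^s mod p:
Squares mod 101: 20^1≡20, 20^2≡97, 20^4≡16, 20^8≡54, 20^16≡88, 20^32≡68
35 = 32 + 2 + 1, so 20^35 ≡ 68·97·20 ≡ 14 (mod 101)
R · y^e mod p:
Squares mod 101: 37^1≡37, 37^2≡56, 37^4≡5, 37^8≡25, 37^16≡19
17 = 16 + 1, so 37^17 ≡ 19·37 ≡ 97 (mod 101)
54·97 = 5238 ≡ 87 (mod 101)
14 ≠ 87; the check fails.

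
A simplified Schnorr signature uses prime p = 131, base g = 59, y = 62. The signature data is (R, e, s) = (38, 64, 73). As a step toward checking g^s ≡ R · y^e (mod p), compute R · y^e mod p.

62^2 = 3844 ≡ 45
62^4 ≡ 45^2 = 2025 ≡ 60
62^8 ≡ 60^2 = 3600 ≡ 63
62^16 ≡ 63^2 = 3969 ≡ 39
62^32 ≡ 39^2 = 1521 ≡ 80
62^64 ≡ 80^2 = 6400 ≡ 112
R · y^e ≡ 38·112 = 4256 ≡ 64 (mod 131)

64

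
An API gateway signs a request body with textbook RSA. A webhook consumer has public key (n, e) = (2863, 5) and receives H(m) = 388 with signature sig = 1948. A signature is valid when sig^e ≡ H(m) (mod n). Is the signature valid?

invalid

sig^5 mod 2863 = 2475
sig^5 mod 2863 = 2475, but H(m) = 388.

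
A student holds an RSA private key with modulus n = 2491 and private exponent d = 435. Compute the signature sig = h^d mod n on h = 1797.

1873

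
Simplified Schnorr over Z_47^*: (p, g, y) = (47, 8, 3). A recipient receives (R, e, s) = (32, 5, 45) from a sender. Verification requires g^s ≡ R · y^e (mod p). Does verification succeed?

fails

g^s mod p:
8^2 = 64 ≡ 17
8^4 ≡ 17^2 = 289 ≡ 7
8^8 ≡ 7^2 = 49 ≡ 2
8^16 ≡ 2^2 = 4
8^32 ≡ 4^2 = 16
45 = 32 + 8 + 4 + 1, so 8^45 ≡ 16·2·7·8 ≡ 6 (mod 47)
R · y^e mod p:
3^2 = 9
3^4 ≡ 9^2 = 81 ≡ 34
5 = 4 + 1, so 3^5 ≡ 34·3 ≡ 8 (mod 47)
32·8 = 256 ≡ 21 (mod 47)
6 ≠ 21; the check fails.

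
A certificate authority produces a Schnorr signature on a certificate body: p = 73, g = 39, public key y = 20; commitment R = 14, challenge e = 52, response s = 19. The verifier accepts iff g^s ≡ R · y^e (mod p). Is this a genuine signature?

g^s mod p:
Squares mod 73: 39^1≡39, 39^2≡61, 39^4≡71, 39^8≡4, 39^16≡16
19 = 16 + 2 + 1, so 39^19 ≡ 16·61·39 ≡ 31 (mod 73)
R · y^e mod p:
Squares mod 73: 20^1≡20, 20^2≡35, 20^4≡57, 20^8≡37, 20^16≡55, 20^32≡32
52 = 32 + 16 + 4, so 20^52 ≡ 32·55·57 ≡ 18 (mod 73)
14·18 = 252 ≡ 33 (mod 73)
31 ≠ 33; the check fails.

forged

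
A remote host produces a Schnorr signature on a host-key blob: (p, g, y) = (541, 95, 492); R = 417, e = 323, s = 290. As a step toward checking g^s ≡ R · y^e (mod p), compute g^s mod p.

95^290 mod 541 = 312

312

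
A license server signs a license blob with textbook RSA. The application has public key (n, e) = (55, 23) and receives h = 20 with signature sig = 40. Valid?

sig^2 ≡ 40^2 = 1600 ≡ 5
sig^4 ≡ 5^2 = 25
sig^8 ≡ 25^2 = 625 ≡ 20
sig^16 ≡ 20^2 = 400 ≡ 15
23 = 16 + 4 + 2 + 1, so sig^23 ≡ 15·25·5·40 ≡ 35 (mod 55)
The recovered value 35 does not match the digest 20.

no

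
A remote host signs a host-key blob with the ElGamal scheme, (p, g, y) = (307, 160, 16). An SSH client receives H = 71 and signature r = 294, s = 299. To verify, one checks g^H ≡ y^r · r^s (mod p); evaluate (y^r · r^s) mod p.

16^2 = 256
16^4 ≡ 256^2 = 65536 ≡ 145
16^8 ≡ 145^2 = 21025 ≡ 149
16^16 ≡ 149^2 = 22201 ≡ 97
16^32 ≡ 97^2 = 9409 ≡ 199
16^64 ≡ 199^2 = 39601 ≡ 305
16^128 ≡ 305^2 = 93025 ≡ 4
16^256 ≡ 4^2 = 16
294 = 256 + 32 + 4 + 2, so 16^294 ≡ 16·199·145·256 ≡ 299 (mod 307)
294^2 = 86436 ≡ 169
294^4 ≡ 169^2 = 28561 ≡ 10
294^8 ≡ 10^2 = 100
294^16 ≡ 100^2 = 10000 ≡ 176
294^32 ≡ 176^2 = 30976 ≡ 276
294^64 ≡ 276^2 = 76176 ≡ 40
294^128 ≡ 40^2 = 1600 ≡ 65
294^256 ≡ 65^2 = 4225 ≡ 234
299 = 256 + 32 + 8 + 2 + 1, so 294^299 ≡ 234·276·100·169·294 ≡ 181 (mod 307)
y^r · r^s ≡ 299·181 = 54119 ≡ 87 (mod 307)

87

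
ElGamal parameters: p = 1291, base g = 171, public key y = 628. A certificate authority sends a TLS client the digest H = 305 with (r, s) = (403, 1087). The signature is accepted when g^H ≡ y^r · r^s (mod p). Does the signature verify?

does not verify

Left side g^H mod p:
171^2 = 29241 ≡ 839
171^4 ≡ 839^2 = 703921 ≡ 326
171^8 ≡ 326^2 = 106276 ≡ 414
171^16 ≡ 414^2 = 171396 ≡ 984
171^32 ≡ 984^2 = 968256 ≡ 6
171^64 ≡ 6^2 = 36
171^128 ≡ 36^2 = 1296 ≡ 5
171^256 ≡ 5^2 = 25
305 = 256 + 32 + 16 + 1, so 171^305 ≡ 25·6·984·171 ≡ 550 (mod 1291)
Right side y^r · r^s mod p:
628^2 = 394384 ≡ 629
628^4 ≡ 629^2 = 395641 ≡ 595
628^8 ≡ 595^2 = 354025 ≡ 291
628^16 ≡ 291^2 = 84681 ≡ 766
628^32 ≡ 766^2 = 586756 ≡ 642
628^64 ≡ 642^2 = 412164 ≡ 335
628^128 ≡ 335^2 = 112225 ≡ 1199
628^256 ≡ 1199^2 = 1437601 ≡ 718
403 = 256 + 128 + 16 + 2 + 1, so 628^403 ≡ 718·1199·766·629·628 ≡ 393 (mod 1291)
403^2 = 162409 ≡ 1034
403^4 ≡ 1034^2 = 1069156 ≡ 208
403^8 ≡ 208^2 = 43264 ≡ 661
403^16 ≡ 661^2 = 436921 ≡ 563
403^32 ≡ 563^2 = 316969 ≡ 674
403^64 ≡ 674^2 = 454276 ≡ 1135
403^128 ≡ 1135^2 = 1288225 ≡ 1098
403^256 ≡ 1098^2 = 1205604 ≡ 1101
403^512 ≡ 1101^2 = 1212201 ≡ 1243
403^1024 ≡ 1243^2 = 1545049 ≡ 1013
1087 = 1024 + 32 + 16 + 8 + 4 + 2 + 1, so 403^1087 ≡ 1013·674·563·661·208·1034·403 ≡ 649 (mod 1291)
393·649 = 255057 ≡ 730 (mod 1291)
550 ≠ 730, so verification fails.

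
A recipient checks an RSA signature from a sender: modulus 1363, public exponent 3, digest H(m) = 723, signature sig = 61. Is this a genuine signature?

genuine

Squares mod 1363: sig^1≡61, sig^2≡995
3 = 2 + 1, so sig^3 ≡ 995·61 ≡ 723 (mod 1363)
Since 723 equals the digest 723, verification succeeds.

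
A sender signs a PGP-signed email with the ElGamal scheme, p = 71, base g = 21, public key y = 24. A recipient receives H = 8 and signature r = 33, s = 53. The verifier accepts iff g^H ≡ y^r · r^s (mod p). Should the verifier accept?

reject

Left side g^H mod p:
Squares mod 71: 21^1≡21, 21^2≡15, 21^4≡12, 21^8≡2
21^8 ≡ 2 (mod 71)
Right side y^r · r^s mod p:
Squares mod 71: 24^1≡24, 24^2≡8, 24^4≡64, 24^8≡49, 24^16≡58, 24^32≡27
33 = 32 + 1, so 24^33 ≡ 27·24 ≡ 9 (mod 71)
Squares mod 71: 33^1≡33, 33^2≡24, 33^4≡8, 33^8≡64, 33^16≡49, 33^32≡58
53 = 32 + 16 + 4 + 1, so 33^53 ≡ 58·49·8·33 ≡ 31 (mod 71)
9·31 = 279 ≡ 66 (mod 71)
2 ≠ 66, so verification fails.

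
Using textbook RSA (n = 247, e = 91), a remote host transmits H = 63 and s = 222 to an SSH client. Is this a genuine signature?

forged

Squares mod 247: s^1≡222, s^2≡131, s^4≡118, s^8≡92, s^16≡66, s^32≡157, s^64≡196
91 = 64 + 16 + 8 + 2 + 1, so s^91 ≡ 196·66·92·131·222 ≡ 222 (mod 247)
The recovered value 222 does not match the digest 63.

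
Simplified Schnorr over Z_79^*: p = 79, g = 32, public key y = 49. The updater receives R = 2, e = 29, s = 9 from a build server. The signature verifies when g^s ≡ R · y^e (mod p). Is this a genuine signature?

forged

g^s mod p:
Squares mod 79: 32^1≡32, 32^2≡76, 32^4≡9, 32^8≡2
9 = 8 + 1, so 32^9 ≡ 2·32 ≡ 64 (mod 79)
R · y^e mod p:
Squares mod 79: 49^1≡49, 49^2≡31, 49^4≡13, 49^8≡11, 49^16≡42
29 = 16 + 8 + 4 + 1, so 49^29 ≡ 42·11·13·49 ≡ 19 (mod 79)
2·19 = 38 ≡ 38 (mod 79)
64 ≠ 38; the check fails.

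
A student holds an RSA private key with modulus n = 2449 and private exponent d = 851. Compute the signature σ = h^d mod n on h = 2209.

h^2 ≡ 2209^2 = 4879681 ≡ 1273
h^4 ≡ 1273^2 = 1620529 ≡ 1740
h^8 ≡ 1740^2 = 3027600 ≡ 636
h^16 ≡ 636^2 = 404496 ≡ 411
h^32 ≡ 411^2 = 168921 ≡ 2389
h^64 ≡ 2389^2 = 5707321 ≡ 1151
h^128 ≡ 1151^2 = 1324801 ≡ 2341
h^256 ≡ 2341^2 = 5480281 ≡ 1868
h^512 ≡ 1868^2 = 3489424 ≡ 2048
851 = 512 + 256 + 64 + 16 + 2 + 1, so h^851 ≡ 2048·1868·1151·411·1273·2209 ≡ 256 (mod 2449)

256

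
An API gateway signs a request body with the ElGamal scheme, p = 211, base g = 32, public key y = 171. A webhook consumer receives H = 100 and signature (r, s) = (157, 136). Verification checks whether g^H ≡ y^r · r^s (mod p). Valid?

no

Left side g^H mod p:
32^2 = 1024 ≡ 180
32^4 ≡ 180^2 = 32400 ≡ 117
32^8 ≡ 117^2 = 13689 ≡ 185
32^16 ≡ 185^2 = 34225 ≡ 43
32^32 ≡ 43^2 = 1849 ≡ 161
32^64 ≡ 161^2 = 25921 ≡ 179
100 = 64 + 32 + 4, so 32^100 ≡ 179·161·117 ≡ 43 (mod 211)
Right side y^r · r^s mod p:
171^2 = 29241 ≡ 123
171^4 ≡ 123^2 = 15129 ≡ 148
171^8 ≡ 148^2 = 21904 ≡ 171
171^16 ≡ 171^2 = 29241 ≡ 123
171^32 ≡ 123^2 = 15129 ≡ 148
171^64 ≡ 148^2 = 21904 ≡ 171
171^128 ≡ 171^2 = 29241 ≡ 123
157 = 128 + 16 + 8 + 4 + 1, so 171^157 ≡ 123·123·171·148·171 ≡ 144 (mod 211)
157^2 = 24649 ≡ 173
157^4 ≡ 173^2 = 29929 ≡ 178
157^8 ≡ 178^2 = 31684 ≡ 34
157^16 ≡ 34^2 = 1156 ≡ 101
157^32 ≡ 101^2 = 10201 ≡ 73
157^64 ≡ 73^2 = 5329 ≡ 54
157^128 ≡ 54^2 = 2916 ≡ 173
136 = 128 + 8, so 157^136 ≡ 173·34 ≡ 185 (mod 211)
144·185 = 26640 ≡ 54 (mod 211)
43 ≠ 54, so verification fails.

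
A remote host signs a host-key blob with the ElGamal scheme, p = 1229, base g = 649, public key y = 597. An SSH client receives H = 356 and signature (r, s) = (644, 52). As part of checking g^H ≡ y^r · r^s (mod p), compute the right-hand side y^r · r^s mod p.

1012

Squares mod 1229: 597^1≡597, 597^2≡1228, 597^4≡1, 597^8≡1, 597^16≡1, 597^32≡1, 597^64≡1, 597^128≡1, 597^256≡1, 597^512≡1
644 = 512 + 128 + 4, so 597^644 ≡ 1·1·1 ≡ 1 (mod 1229)
Squares mod 1229: 644^1≡644, 644^2≡563, 644^4≡1116, 644^8≡479, 644^16≡847, 644^32≡902
52 = 32 + 16 + 4, so 644^52 ≡ 902·847·1116 ≡ 1012 (mod 1229)
y^r · r^s ≡ 1·1012 = 1012 ≡ 1012 (mod 1229)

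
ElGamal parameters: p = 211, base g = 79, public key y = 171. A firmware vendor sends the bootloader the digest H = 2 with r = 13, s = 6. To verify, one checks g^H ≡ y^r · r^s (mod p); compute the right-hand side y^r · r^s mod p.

122

171^2 = 29241 ≡ 123
171^4 ≡ 123^2 = 15129 ≡ 148
171^8 ≡ 148^2 = 21904 ≡ 171
13 = 8 + 4 + 1, so 171^13 ≡ 171·148·171 ≡ 58 (mod 211)
13^2 = 169
13^4 ≡ 169^2 = 28561 ≡ 76
6 = 4 + 2, so 13^6 ≡ 76·169 ≡ 184 (mod 211)
y^r · r^s ≡ 58·184 = 10672 ≡ 122 (mod 211)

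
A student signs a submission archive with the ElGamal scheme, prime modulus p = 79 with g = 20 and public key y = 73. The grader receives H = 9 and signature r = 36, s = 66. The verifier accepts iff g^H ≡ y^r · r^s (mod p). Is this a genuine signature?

forged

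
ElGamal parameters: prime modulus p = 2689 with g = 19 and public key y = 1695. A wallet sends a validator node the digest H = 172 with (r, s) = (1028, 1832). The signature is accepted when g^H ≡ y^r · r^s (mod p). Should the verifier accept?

Left side g^H mod p:
19^2 = 361
19^4 ≡ 361^2 = 130321 ≡ 1249
19^8 ≡ 1249^2 = 1560001 ≡ 381
19^16 ≡ 381^2 = 145161 ≡ 2644
19^32 ≡ 2644^2 = 6990736 ≡ 2025
19^64 ≡ 2025^2 = 4100625 ≡ 2589
19^128 ≡ 2589^2 = 6702921 ≡ 1933
172 = 128 + 32 + 8 + 4, so 19^172 ≡ 1933·2025·381·1249 ≡ 2242 (mod 2689)
Right side y^r · r^s mod p:
1695^2 = 2873025 ≡ 1173
1695^4 ≡ 1173^2 = 1375929 ≡ 1850
1695^8 ≡ 1850^2 = 3422500 ≡ 2092
1695^16 ≡ 2092^2 = 4376464 ≡ 1461
1695^32 ≡ 1461^2 = 2134521 ≡ 2144
1695^64 ≡ 2144^2 = 4596736 ≡ 1235
1695^128 ≡ 1235^2 = 1525225 ≡ 562
1695^256 ≡ 562^2 = 315844 ≡ 1231
1695^512 ≡ 1231^2 = 1515361 ≡ 1454
1695^1024 ≡ 1454^2 = 2114116 ≡ 562
1028 = 1024 + 4, so 1695^1028 ≡ 562·1850 ≡ 1746 (mod 2689)
1028^2 = 1056784 ≡ 7
1028^4 ≡ 7^2 = 49
1028^8 ≡ 49^2 = 2401
1028^16 ≡ 2401^2 = 5764801 ≡ 2274
1028^32 ≡ 2274^2 = 5171076 ≡ 129
1028^64 ≡ 129^2 = 16641 ≡ 507
1028^128 ≡ 507^2 = 257049 ≡ 1594
1028^256 ≡ 1594^2 = 2540836 ≡ 2420
1028^512 ≡ 2420^2 = 5856400 ≡ 2447
1028^1024 ≡ 2447^2 = 5987809 ≡ 2095
1832 = 1024 + 512 + 256 + 32 + 8, so 1028^1832 ≡ 2095·2447·2420·129·2401 ≡ 2649 (mod 2689)
1746·2649 = 4625154 ≡ 74 (mod 2689)
2242 ≠ 74, so verification fails.

reject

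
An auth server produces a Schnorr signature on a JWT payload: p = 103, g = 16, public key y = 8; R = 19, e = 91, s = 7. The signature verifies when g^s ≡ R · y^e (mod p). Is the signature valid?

invalid

g^s mod p:
16^2 = 256 ≡ 50
16^4 ≡ 50^2 = 2500 ≡ 28
7 = 4 + 2 + 1, so 16^7 ≡ 28·50·16 ≡ 49 (mod 103)
R · y^e mod p:
8^2 = 64
8^4 ≡ 64^2 = 4096 ≡ 79
8^8 ≡ 79^2 = 6241 ≡ 61
8^16 ≡ 61^2 = 3721 ≡ 13
8^32 ≡ 13^2 = 169 ≡ 66
8^64 ≡ 66^2 = 4356 ≡ 30
91 = 64 + 16 + 8 + 2 + 1, so 8^91 ≡ 30·13·61·64·8 ≡ 9 (mod 103)
19·9 = 171 ≡ 68 (mod 103)
49 ≠ 68; the check fails.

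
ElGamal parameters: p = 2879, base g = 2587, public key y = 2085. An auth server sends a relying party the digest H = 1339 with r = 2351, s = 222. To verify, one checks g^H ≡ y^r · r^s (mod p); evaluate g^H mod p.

136

2587^2 = 6692569 ≡ 1773
2587^4 ≡ 1773^2 = 3143529 ≡ 2540
2587^8 ≡ 2540^2 = 6451600 ≡ 2640
2587^16 ≡ 2640^2 = 6969600 ≡ 2420
2587^32 ≡ 2420^2 = 5856400 ≡ 514
2587^64 ≡ 514^2 = 264196 ≡ 2207
2587^128 ≡ 2207^2 = 4870849 ≡ 2460
2587^256 ≡ 2460^2 = 6051600 ≡ 2821
2587^512 ≡ 2821^2 = 7958041 ≡ 485
2587^1024 ≡ 485^2 = 235225 ≡ 2026
1339 = 1024 + 256 + 32 + 16 + 8 + 2 + 1, so 2587^1339 ≡ 2026·2821·514·2420·2640·1773·2587 ≡ 136 (mod 2879)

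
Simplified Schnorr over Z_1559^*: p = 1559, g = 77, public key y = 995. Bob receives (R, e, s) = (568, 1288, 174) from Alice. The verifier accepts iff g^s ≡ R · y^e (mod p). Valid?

no

g^s mod p:
77^2 = 5929 ≡ 1252
77^4 ≡ 1252^2 = 1567504 ≡ 709
77^8 ≡ 709^2 = 502681 ≡ 683
77^16 ≡ 683^2 = 466489 ≡ 348
77^32 ≡ 348^2 = 121104 ≡ 1061
77^64 ≡ 1061^2 = 1125721 ≡ 123
77^128 ≡ 123^2 = 15129 ≡ 1098
174 = 128 + 32 + 8 + 4 + 2, so 77^174 ≡ 1098·1061·683·709·1252 ≡ 521 (mod 1559)
R · y^e mod p:
995^2 = 990025 ≡ 60
995^4 ≡ 60^2 = 3600 ≡ 482
995^8 ≡ 482^2 = 232324 ≡ 33
995^16 ≡ 33^2 = 1089
995^32 ≡ 1089^2 = 1185921 ≡ 1081
995^64 ≡ 1081^2 = 1168561 ≡ 870
995^128 ≡ 870^2 = 756900 ≡ 785
995^256 ≡ 785^2 = 616225 ≡ 420
995^512 ≡ 420^2 = 176400 ≡ 233
995^1024 ≡ 233^2 = 54289 ≡ 1283
1288 = 1024 + 256 + 8, so 995^1288 ≡ 1283·420·33 ≡ 426 (mod 1559)
568·426 = 241968 ≡ 323 (mod 1559)
521 ≠ 323; the check fails.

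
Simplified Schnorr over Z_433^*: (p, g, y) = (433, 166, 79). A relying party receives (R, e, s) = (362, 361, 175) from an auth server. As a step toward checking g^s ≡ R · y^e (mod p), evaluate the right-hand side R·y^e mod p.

20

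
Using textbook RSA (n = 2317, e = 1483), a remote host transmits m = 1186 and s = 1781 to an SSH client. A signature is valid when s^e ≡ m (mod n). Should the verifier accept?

s^2 ≡ 1781^2 = 3171961 ≡ 2305
s^4 ≡ 2305^2 = 5313025 ≡ 144
s^8 ≡ 144^2 = 20736 ≡ 2200
s^16 ≡ 2200^2 = 4840000 ≡ 2104
s^32 ≡ 2104^2 = 4426816 ≡ 1346
s^64 ≡ 1346^2 = 1811716 ≡ 2139
s^128 ≡ 2139^2 = 4575321 ≡ 1563
s^256 ≡ 1563^2 = 2442969 ≡ 851
s^512 ≡ 851^2 = 724201 ≡ 1297
s^1024 ≡ 1297^2 = 1682209 ≡ 67
1483 = 1024 + 256 + 128 + 64 + 8 + 2 + 1, so s^1483 ≡ 67·851·1563·2139·2200·2305·1781 ≡ 1186 (mod 2317)
Since 1186 equals the digest 1186, verification succeeds.

accept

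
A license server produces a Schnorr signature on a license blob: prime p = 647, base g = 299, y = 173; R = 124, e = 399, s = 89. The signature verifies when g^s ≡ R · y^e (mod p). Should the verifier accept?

accept

g^s mod p:
299^2 = 89401 ≡ 115
299^4 ≡ 115^2 = 13225 ≡ 285
299^8 ≡ 285^2 = 81225 ≡ 350
299^16 ≡ 350^2 = 122500 ≡ 217
299^32 ≡ 217^2 = 47089 ≡ 505
299^64 ≡ 505^2 = 255025 ≡ 107
89 = 64 + 16 + 8 + 1, so 299^89 ≡ 107·217·350·299 ≡ 326 (mod 647)
R · y^e mod p:
173^2 = 29929 ≡ 167
173^4 ≡ 167^2 = 27889 ≡ 68
173^8 ≡ 68^2 = 4624 ≡ 95
173^16 ≡ 95^2 = 9025 ≡ 614
173^32 ≡ 614^2 = 376996 ≡ 442
173^64 ≡ 442^2 = 195364 ≡ 617
173^128 ≡ 617^2 = 380689 ≡ 253
173^256 ≡ 253^2 = 64009 ≡ 603
399 = 256 + 128 + 8 + 4 + 2 + 1, so 173^399 ≡ 603·253·95·68·167·173 ≡ 347 (mod 647)
124·347 = 43028 ≡ 326 (mod 647)
326 ≡ 326 (mod 647); signature holds.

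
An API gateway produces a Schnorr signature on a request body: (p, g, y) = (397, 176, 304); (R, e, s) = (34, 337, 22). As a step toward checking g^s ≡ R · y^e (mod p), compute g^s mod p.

Squares mod 397: 176^1≡176, 176^2≡10, 176^4≡100, 176^8≡75, 176^16≡67
22 = 16 + 4 + 2, so 176^22 ≡ 67·100·10 ≡ 304 (mod 397)

304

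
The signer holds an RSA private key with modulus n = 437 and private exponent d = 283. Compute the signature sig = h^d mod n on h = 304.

h^2 ≡ 304^2 = 92416 ≡ 209
h^4 ≡ 209^2 = 43681 ≡ 418
h^8 ≡ 418^2 = 174724 ≡ 361
h^16 ≡ 361^2 = 130321 ≡ 95
h^32 ≡ 95^2 = 9025 ≡ 285
h^64 ≡ 285^2 = 81225 ≡ 380
h^128 ≡ 380^2 = 144400 ≡ 190
h^256 ≡ 190^2 = 36100 ≡ 266
283 = 256 + 16 + 8 + 2 + 1, so h^283 ≡ 266·95·361·209·304 ≡ 76 (mod 437)

76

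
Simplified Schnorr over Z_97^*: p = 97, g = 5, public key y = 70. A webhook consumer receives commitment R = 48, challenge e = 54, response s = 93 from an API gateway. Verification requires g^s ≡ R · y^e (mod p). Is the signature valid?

invalid

g^s mod p:
5^2 = 25
5^4 ≡ 25^2 = 625 ≡ 43
5^8 ≡ 43^2 = 1849 ≡ 6
5^16 ≡ 6^2 = 36
5^32 ≡ 36^2 = 1296 ≡ 35
5^64 ≡ 35^2 = 1225 ≡ 61
93 = 64 + 16 + 8 + 4 + 1, so 5^93 ≡ 61·36·6·43·5 ≡ 52 (mod 97)
R · y^e mod p:
70^2 = 4900 ≡ 50
70^4 ≡ 50^2 = 2500 ≡ 75
70^8 ≡ 75^2 = 5625 ≡ 96
70^16 ≡ 96^2 = 9216 ≡ 1
70^32 ≡ 1^2 = 1
54 = 32 + 16 + 4 + 2, so 70^54 ≡ 1·1·75·50 ≡ 64 (mod 97)
48·64 = 3072 ≡ 65 (mod 97)
52 ≠ 65; the check fails.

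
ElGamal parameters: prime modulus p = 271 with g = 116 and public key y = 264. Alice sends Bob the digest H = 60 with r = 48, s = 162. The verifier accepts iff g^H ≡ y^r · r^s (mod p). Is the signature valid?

Left side g^H mod p:
Squares mod 271: 116^1≡116, 116^2≡177, 116^4≡164, 116^8≡67, 116^16≡153, 116^32≡103
60 = 32 + 16 + 8 + 4, so 116^60 ≡ 103·153·67·164 ≡ 106 (mod 271)
Right side y^r · r^s mod p:
Squares mod 271: 264^1≡264, 264^2≡49, 264^4≡233, 264^8≡89, 264^16≡62, 264^32≡50
48 = 32 + 16, so 264^48 ≡ 50·62 ≡ 119 (mod 271)
Squares mod 271: 48^1≡48, 48^2≡136, 48^4≡68, 48^8≡17, 48^16≡18, 48^32≡53, 48^64≡99, 48^128≡45
162 = 128 + 32 + 2, so 48^162 ≡ 45·53·136 ≡ 244 (mod 271)
119·244 = 29036 ≡ 39 (mod 271)
106 ≠ 39, so verification fails.

invalid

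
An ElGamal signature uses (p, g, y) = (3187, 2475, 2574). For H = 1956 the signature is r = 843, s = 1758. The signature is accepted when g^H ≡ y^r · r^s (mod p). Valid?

Left side g^H mod p:
2475^1956 mod 3187 = 1570
Right side y^r · r^s mod p:
2574^843 mod 3187 = 1164
843^1758 mod 3187 = 2480
1164·2480 = 2886720 ≡ 2485 (mod 3187)
1570 ≠ 2485, so verification fails.

no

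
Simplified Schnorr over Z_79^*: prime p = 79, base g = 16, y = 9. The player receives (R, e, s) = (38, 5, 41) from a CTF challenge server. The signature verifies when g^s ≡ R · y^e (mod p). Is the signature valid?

g^s mod p:
16^2 = 256 ≡ 19
16^4 ≡ 19^2 = 361 ≡ 45
16^8 ≡ 45^2 = 2025 ≡ 50
16^16 ≡ 50^2 = 2500 ≡ 51
16^32 ≡ 51^2 = 2601 ≡ 73
41 = 32 + 8 + 1, so 16^41 ≡ 73·50·16 ≡ 19 (mod 79)
R · y^e mod p:
9^2 = 81 ≡ 2
9^4 ≡ 2^2 = 4
5 = 4 + 1, so 9^5 ≡ 4·9 ≡ 36 (mod 79)
38·36 = 1368 ≡ 25 (mod 79)
19 ≠ 25; the check fails.

invalid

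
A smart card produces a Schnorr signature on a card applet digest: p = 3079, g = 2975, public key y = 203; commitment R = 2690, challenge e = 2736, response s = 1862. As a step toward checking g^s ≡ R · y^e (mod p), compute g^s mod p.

1747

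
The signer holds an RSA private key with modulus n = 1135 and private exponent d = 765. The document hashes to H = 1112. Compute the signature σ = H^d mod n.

1072

H^2 ≡ 1112^2 = 1236544 ≡ 529
H^4 ≡ 529^2 = 279841 ≡ 631
H^8 ≡ 631^2 = 398161 ≡ 911
H^16 ≡ 911^2 = 829921 ≡ 236
H^32 ≡ 236^2 = 55696 ≡ 81
H^64 ≡ 81^2 = 6561 ≡ 886
H^128 ≡ 886^2 = 784996 ≡ 711
H^256 ≡ 711^2 = 505521 ≡ 446
H^512 ≡ 446^2 = 198916 ≡ 291
765 = 512 + 128 + 64 + 32 + 16 + 8 + 4 + 1, so H^765 ≡ 291·711·886·81·236·911·631·1112 ≡ 1072 (mod 1135)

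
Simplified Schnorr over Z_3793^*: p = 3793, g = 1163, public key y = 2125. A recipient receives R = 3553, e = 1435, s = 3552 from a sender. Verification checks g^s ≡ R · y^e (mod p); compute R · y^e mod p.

Squares mod 3793: 2125^1≡2125, 2125^2≡1955, 2125^4≡2474, 2125^8≡2567, 2125^16≡1048, 2125^32≡2127, 2125^64≡2873, 2125^128≡561, 2125^256≡3695, 2125^512≡2018, 2125^1024≡2435
1435 = 1024 + 256 + 128 + 16 + 8 + 2 + 1, so 2125^1435 ≡ 2435·3695·561·1048·2567·1955·2125 ≡ 1740 (mod 3793)
R · y^e ≡ 3553·1740 = 6182220 ≡ 3423 (mod 3793)

3423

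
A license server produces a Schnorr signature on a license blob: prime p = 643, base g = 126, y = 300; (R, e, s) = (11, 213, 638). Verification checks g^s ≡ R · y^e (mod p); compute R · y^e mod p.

300^2 = 90000 ≡ 623
300^4 ≡ 623^2 = 388129 ≡ 400
300^8 ≡ 400^2 = 160000 ≡ 536
300^16 ≡ 536^2 = 287296 ≡ 518
300^32 ≡ 518^2 = 268324 ≡ 193
300^64 ≡ 193^2 = 37249 ≡ 598
300^128 ≡ 598^2 = 357604 ≡ 96
213 = 128 + 64 + 16 + 4 + 1, so 300^213 ≡ 96·598·518·400·300 ≡ 628 (mod 643)
R · y^e ≡ 11·628 = 6908 ≡ 478 (mod 643)

478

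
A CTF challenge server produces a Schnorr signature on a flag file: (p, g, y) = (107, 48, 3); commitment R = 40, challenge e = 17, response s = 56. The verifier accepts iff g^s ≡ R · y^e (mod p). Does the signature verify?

g^s mod p:
48^2 = 2304 ≡ 57
48^4 ≡ 57^2 = 3249 ≡ 39
48^8 ≡ 39^2 = 1521 ≡ 23
48^16 ≡ 23^2 = 529 ≡ 101
48^32 ≡ 101^2 = 10201 ≡ 36
56 = 32 + 16 + 8, so 48^56 ≡ 36·101·23 ≡ 61 (mod 107)
R · y^e mod p:
3^2 = 9
3^4 ≡ 9^2 = 81
3^8 ≡ 81^2 = 6561 ≡ 34
3^16 ≡ 34^2 = 1156 ≡ 86
17 = 16 + 1, so 3^17 ≡ 86·3 ≡ 44 (mod 107)
40·44 = 1760 ≡ 48 (mod 107)
61 ≠ 48; the check fails.

does not verify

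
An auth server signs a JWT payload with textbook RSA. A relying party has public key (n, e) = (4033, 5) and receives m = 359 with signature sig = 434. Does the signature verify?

sig^5 mod 4033 = 3674
sig^5 mod 4033 = 3674, but m = 359.

does not verify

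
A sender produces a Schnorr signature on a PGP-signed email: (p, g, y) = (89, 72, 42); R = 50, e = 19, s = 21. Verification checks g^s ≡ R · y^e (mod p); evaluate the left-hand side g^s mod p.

21

Squares mod 89: 72^1≡72, 72^2≡22, 72^4≡39, 72^8≡8, 72^16≡64
21 = 16 + 4 + 1, so 72^21 ≡ 64·39·72 ≡ 21 (mod 89)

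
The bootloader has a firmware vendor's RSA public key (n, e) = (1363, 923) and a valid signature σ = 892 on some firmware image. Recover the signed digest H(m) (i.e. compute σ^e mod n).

845

Squares mod 1363: σ^1≡892, σ^2≡1035, σ^4≡1270, σ^8≡471, σ^16≡1035, σ^32≡1270, σ^64≡471, σ^128≡1035, σ^256≡1270, σ^512≡471
923 = 512 + 256 + 128 + 16 + 8 + 2 + 1, so σ^923 ≡ 471·1270·1035·1035·471·1035·892 ≡ 845 (mod 1363)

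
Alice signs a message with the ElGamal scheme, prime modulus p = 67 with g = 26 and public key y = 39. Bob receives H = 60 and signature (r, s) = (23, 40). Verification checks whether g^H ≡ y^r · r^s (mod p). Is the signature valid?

valid

Left side g^H mod p:
Squares mod 67: 26^1≡26, 26^2≡6, 26^4≡36, 26^8≡23, 26^16≡60, 26^32≡49
60 = 32 + 16 + 8 + 4, so 26^60 ≡ 49·60·23·36 ≡ 9 (mod 67)
Right side y^r · r^s mod p:
Squares mod 67: 39^1≡39, 39^2≡47, 39^4≡65, 39^8≡4, 39^16≡16
23 = 16 + 4 + 2 + 1, so 39^23 ≡ 16·65·47·39 ≡ 36 (mod 67)
Squares mod 67: 23^1≡23, 23^2≡60, 23^4≡49, 23^8≡56, 23^16≡54, 23^32≡35
40 = 32 + 8, so 23^40 ≡ 35·56 ≡ 17 (mod 67)
36·17 = 612 ≡ 9 (mod 67)
9 ≡ 9 (mod 67), so the signature is genuine.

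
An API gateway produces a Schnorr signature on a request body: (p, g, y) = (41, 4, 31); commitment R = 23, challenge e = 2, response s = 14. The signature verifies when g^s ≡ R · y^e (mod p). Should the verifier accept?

reject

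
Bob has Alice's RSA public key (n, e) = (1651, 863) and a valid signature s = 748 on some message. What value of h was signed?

Squares mod 1651: s^1≡748, s^2≡1466, s^4≡1205, s^8≡796, s^16≡1283, s^32≡42, s^64≡113, s^128≡1212, s^256≡1205, s^512≡796
863 = 512 + 256 + 64 + 16 + 8 + 4 + 2 + 1, so s^863 ≡ 796·1205·113·1283·796·1205·1466·748 ≡ 652 (mod 1651)

652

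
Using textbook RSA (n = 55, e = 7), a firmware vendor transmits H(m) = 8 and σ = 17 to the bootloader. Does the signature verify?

σ^2 ≡ 17^2 = 289 ≡ 14
σ^4 ≡ 14^2 = 196 ≡ 31
7 = 4 + 2 + 1, so σ^7 ≡ 31·14·17 ≡ 8 (mod 55)
8 = H(m), so the signature checks out.

verifies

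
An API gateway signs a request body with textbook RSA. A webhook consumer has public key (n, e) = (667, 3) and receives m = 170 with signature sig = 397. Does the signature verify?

verifies

sig^2 ≡ 397^2 = 157609 ≡ 197
3 = 2 + 1, so sig^3 ≡ 197·397 ≡ 170 (mod 667)
sig^3 mod 667 = 170 matches m.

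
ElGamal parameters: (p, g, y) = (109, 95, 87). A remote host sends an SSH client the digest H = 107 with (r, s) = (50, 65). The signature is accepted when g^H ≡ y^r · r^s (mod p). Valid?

Left side g^H mod p:
95^2 = 9025 ≡ 87
95^4 ≡ 87^2 = 7569 ≡ 48
95^8 ≡ 48^2 = 2304 ≡ 15
95^16 ≡ 15^2 = 225 ≡ 7
95^32 ≡ 7^2 = 49
95^64 ≡ 49^2 = 2401 ≡ 3
107 = 64 + 32 + 8 + 2 + 1, so 95^107 ≡ 3·49·15·87·95 ≡ 70 (mod 109)
Right side y^r · r^s mod p:
87^2 = 7569 ≡ 48
87^4 ≡ 48^2 = 2304 ≡ 15
87^8 ≡ 15^2 = 225 ≡ 7
87^16 ≡ 7^2 = 49
87^32 ≡ 49^2 = 2401 ≡ 3
50 = 32 + 16 + 2, so 87^50 ≡ 3·49·48 ≡ 80 (mod 109)
50^2 = 2500 ≡ 102
50^4 ≡ 102^2 = 10404 ≡ 49
50^8 ≡ 49^2 = 2401 ≡ 3
50^16 ≡ 3^2 = 9
50^32 ≡ 9^2 = 81
50^64 ≡ 81^2 = 6561 ≡ 21
65 = 64 + 1, so 50^65 ≡ 21·50 ≡ 69 (mod 109)
80·69 = 5520 ≡ 70 (mod 109)
70 ≡ 70 (mod 109), so the signature is genuine.

yes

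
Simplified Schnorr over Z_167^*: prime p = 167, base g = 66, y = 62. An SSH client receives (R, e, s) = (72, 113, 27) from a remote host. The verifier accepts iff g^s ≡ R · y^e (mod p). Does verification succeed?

g^s mod p:
Squares mod 167: 66^1≡66, 66^2≡14, 66^4≡29, 66^8≡6, 66^16≡36
27 = 16 + 8 + 2 + 1, so 66^27 ≡ 36·6·14·66 ≡ 19 (mod 167)
R · y^e mod p:
Squares mod 167: 62^1≡62, 62^2≡3, 62^4≡9, 62^8≡81, 62^16≡48, 62^32≡133, 62^64≡154
113 = 64 + 32 + 16 + 1, so 62^113 ≡ 154·133·48·62 ≡ 100 (mod 167)
72·100 = 7200 ≡ 19 (mod 167)
19 ≡ 19 (mod 167); signature holds.

passes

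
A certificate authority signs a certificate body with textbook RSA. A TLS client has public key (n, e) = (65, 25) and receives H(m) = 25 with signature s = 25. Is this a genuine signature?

genuine

s^25 mod 65 = 25
s^25 mod 65 = 25 matches H(m).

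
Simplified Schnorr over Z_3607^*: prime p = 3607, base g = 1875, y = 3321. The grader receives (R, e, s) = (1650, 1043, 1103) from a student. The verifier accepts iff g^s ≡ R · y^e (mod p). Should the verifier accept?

g^s mod p:
1875^2 = 3515625 ≡ 2407
1875^4 ≡ 2407^2 = 5793649 ≡ 807
1875^8 ≡ 807^2 = 651249 ≡ 1989
1875^16 ≡ 1989^2 = 3956121 ≡ 2849
1875^32 ≡ 2849^2 = 8116801 ≡ 1051
1875^64 ≡ 1051^2 = 1104601 ≡ 859
1875^128 ≡ 859^2 = 737881 ≡ 2053
1875^256 ≡ 2053^2 = 4214809 ≡ 1833
1875^512 ≡ 1833^2 = 3359889 ≡ 1772
1875^1024 ≡ 1772^2 = 3139984 ≡ 1894
1103 = 1024 + 64 + 8 + 4 + 2 + 1, so 1875^1103 ≡ 1894·859·1989·807·2407·1875 ≡ 3369 (mod 3607)
R · y^e mod p:
3321^2 = 11029041 ≡ 2442
3321^4 ≡ 2442^2 = 5963364 ≡ 993
3321^8 ≡ 993^2 = 986049 ≡ 1338
3321^16 ≡ 1338^2 = 1790244 ≡ 1172
3321^32 ≡ 1172^2 = 1373584 ≡ 2924
3321^64 ≡ 2924^2 = 8549776 ≡ 1186
3321^128 ≡ 1186^2 = 1406596 ≡ 3473
3321^256 ≡ 3473^2 = 12061729 ≡ 3528
3321^512 ≡ 3528^2 = 12446784 ≡ 2634
3321^1024 ≡ 2634^2 = 6937956 ≡ 1695
1043 = 1024 + 16 + 2 + 1, so 3321^1043 ≡ 1695·1172·2442·3321 ≡ 2919 (mod 3607)
1650·2919 = 4816350 ≡ 1005 (mod 3607)
3369 ≠ 1005; the check fails.

reject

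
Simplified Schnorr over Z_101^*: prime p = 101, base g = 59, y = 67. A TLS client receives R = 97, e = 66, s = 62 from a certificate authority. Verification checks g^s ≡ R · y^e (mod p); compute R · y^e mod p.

67^2 = 4489 ≡ 45
67^4 ≡ 45^2 = 2025 ≡ 5
67^8 ≡ 5^2 = 25
67^16 ≡ 25^2 = 625 ≡ 19
67^32 ≡ 19^2 = 361 ≡ 58
67^64 ≡ 58^2 = 3364 ≡ 31
66 = 64 + 2, so 67^66 ≡ 31·45 ≡ 82 (mod 101)
R · y^e ≡ 97·82 = 7954 ≡ 76 (mod 101)

76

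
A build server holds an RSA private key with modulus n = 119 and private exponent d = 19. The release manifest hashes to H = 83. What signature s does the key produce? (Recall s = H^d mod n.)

111

H^2 ≡ 83^2 = 6889 ≡ 106
H^4 ≡ 106^2 = 11236 ≡ 50
H^8 ≡ 50^2 = 2500 ≡ 1
H^16 ≡ 1^2 = 1
19 = 16 + 2 + 1, so H^19 ≡ 1·106·83 ≡ 111 (mod 119)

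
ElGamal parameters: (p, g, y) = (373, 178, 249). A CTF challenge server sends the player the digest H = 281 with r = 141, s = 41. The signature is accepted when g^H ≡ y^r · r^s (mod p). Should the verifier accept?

accept

Left side g^H mod p:
178^2 = 31684 ≡ 352
178^4 ≡ 352^2 = 123904 ≡ 68
178^8 ≡ 68^2 = 4624 ≡ 148
178^16 ≡ 148^2 = 21904 ≡ 270
178^32 ≡ 270^2 = 72900 ≡ 165
178^64 ≡ 165^2 = 27225 ≡ 369
178^128 ≡ 369^2 = 136161 ≡ 16
178^256 ≡ 16^2 = 256
281 = 256 + 16 + 8 + 1, so 178^281 ≡ 256·270·148·178 ≡ 54 (mod 373)
Right side y^r · r^s mod p:
249^2 = 62001 ≡ 83
249^4 ≡ 83^2 = 6889 ≡ 175
249^8 ≡ 175^2 = 30625 ≡ 39
249^16 ≡ 39^2 = 1521 ≡ 29
249^32 ≡ 29^2 = 841 ≡ 95
249^64 ≡ 95^2 = 9025 ≡ 73
249^128 ≡ 73^2 = 5329 ≡ 107
141 = 128 + 8 + 4 + 1, so 249^141 ≡ 107·39·175·249 ≡ 229 (mod 373)
141^2 = 19881 ≡ 112
141^4 ≡ 112^2 = 12544 ≡ 235
141^8 ≡ 235^2 = 55225 ≡ 21
141^16 ≡ 21^2 = 441 ≡ 68
141^32 ≡ 68^2 = 4624 ≡ 148
41 = 32 + 8 + 1, so 141^41 ≡ 148·21·141 ≡ 326 (mod 373)
229·326 = 74654 ≡ 54 (mod 373)
54 ≡ 54 (mod 373), so the signature is genuine.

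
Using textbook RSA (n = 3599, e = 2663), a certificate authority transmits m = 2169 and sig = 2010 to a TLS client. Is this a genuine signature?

genuine

sig^2 ≡ 2010^2 = 4040100 ≡ 2022
sig^4 ≡ 2022^2 = 4088484 ≡ 20
sig^8 ≡ 20^2 = 400
sig^16 ≡ 400^2 = 160000 ≡ 1644
sig^32 ≡ 1644^2 = 2702736 ≡ 3486
sig^64 ≡ 3486^2 = 12152196 ≡ 1972
sig^128 ≡ 1972^2 = 3888784 ≡ 1864
sig^256 ≡ 1864^2 = 3474496 ≡ 1461
sig^512 ≡ 1461^2 = 2134521 ≡ 314
sig^1024 ≡ 314^2 = 98596 ≡ 1423
sig^2048 ≡ 1423^2 = 2024929 ≡ 2291
2663 = 2048 + 512 + 64 + 32 + 4 + 2 + 1, so sig^2663 ≡ 2291·314·1972·3486·20·2022·2010 ≡ 2169 (mod 3599)
sig^2663 mod 3599 = 2169 matches m.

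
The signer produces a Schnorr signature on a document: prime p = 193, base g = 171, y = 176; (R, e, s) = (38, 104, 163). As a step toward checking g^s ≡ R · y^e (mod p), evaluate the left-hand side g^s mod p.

171^2 = 29241 ≡ 98
171^4 ≡ 98^2 = 9604 ≡ 147
171^8 ≡ 147^2 = 21609 ≡ 186
171^16 ≡ 186^2 = 34596 ≡ 49
171^32 ≡ 49^2 = 2401 ≡ 85
171^64 ≡ 85^2 = 7225 ≡ 84
171^128 ≡ 84^2 = 7056 ≡ 108
163 = 128 + 32 + 2 + 1, so 171^163 ≡ 108·85·98·171 ≡ 70 (mod 193)

70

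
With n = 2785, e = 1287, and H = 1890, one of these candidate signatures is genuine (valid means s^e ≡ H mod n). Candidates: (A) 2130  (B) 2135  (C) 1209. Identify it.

A

Candidate A: Squares mod 2785: 2130^1≡2130, 2130^2≡135, 2130^4≡1515, 2130^8≡385, 2130^16≡620, 2130^32≡70, 2130^64≡2115, 2130^128≡515, 2130^256≡650, 2130^512≡1965, 2130^1024≡1215; 1287 = 1024 + 256 + 4 + 2 + 1, so 2130^1287 ≡ 1215·650·1515·135·2130 ≡ 1890 (mod 2785)
  → matches H = 1890
Candidate B: Squares mod 2785: 2135^1≡2135, 2135^2≡1965, 2135^4≡1215, 2135^8≡175, 2135^16≡2775, 2135^32≡100, 2135^64≡1645, 2135^128≡1790, 2135^256≡1350, 2135^512≡1110, 2135^1024≡1130; 1287 = 1024 + 256 + 4 + 2 + 1, so 2135^1287 ≡ 1130·1350·1215·1965·2135 ≡ 1040 (mod 2785)
Candidate C: Squares mod 2785: 1209^1≡1209, 1209^2≡2341, 1209^4≡2186, 1209^8≡2321, 1209^16≡851, 1209^32≡101, 1209^64≡1846, 1209^128≡1661, 1209^256≡1771, 1209^512≡531, 1209^1024≡676; 1287 = 1024 + 256 + 4 + 2 + 1, so 1209^1287 ≡ 676·1771·2186·2341·1209 ≡ 744 (mod 2785)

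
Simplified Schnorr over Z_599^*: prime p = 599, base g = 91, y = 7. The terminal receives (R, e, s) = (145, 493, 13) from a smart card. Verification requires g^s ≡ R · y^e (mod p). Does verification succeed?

g^s mod p:
Squares mod 599: 91^1≡91, 91^2≡494, 91^4≡243, 91^8≡347
13 = 8 + 4 + 1, so 91^13 ≡ 347·243·91 ≡ 21 (mod 599)
R · y^e mod p:
Squares mod 599: 7^1≡7, 7^2≡49, 7^4≡5, 7^8≡25, 7^16≡26, 7^32≡77, 7^64≡538, 7^128≡127, 7^256≡555
493 = 256 + 128 + 64 + 32 + 8 + 4 + 1, so 7^493 ≡ 555·127·538·77·25·5·7 ≡ 436 (mod 599)
145·436 = 63220 ≡ 325 (mod 599)
21 ≠ 325; the check fails.

fails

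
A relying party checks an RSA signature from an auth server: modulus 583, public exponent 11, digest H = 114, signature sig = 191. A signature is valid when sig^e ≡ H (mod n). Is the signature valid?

valid

sig^11 mod 583 = 114
Since 114 equals the digest 114, verification succeeds.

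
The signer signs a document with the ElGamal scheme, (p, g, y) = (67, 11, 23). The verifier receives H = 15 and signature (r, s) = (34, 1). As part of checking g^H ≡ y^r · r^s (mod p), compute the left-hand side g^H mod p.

11^2 = 121 ≡ 54
11^4 ≡ 54^2 = 2916 ≡ 35
11^8 ≡ 35^2 = 1225 ≡ 19
15 = 8 + 4 + 2 + 1, so 11^15 ≡ 19·35·54·11 ≡ 45 (mod 67)

45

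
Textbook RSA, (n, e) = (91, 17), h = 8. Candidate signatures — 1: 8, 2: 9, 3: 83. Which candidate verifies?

1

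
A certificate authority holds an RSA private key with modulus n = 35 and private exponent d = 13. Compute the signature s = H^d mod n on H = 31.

31

H^2 ≡ 31^2 = 961 ≡ 16
H^4 ≡ 16^2 = 256 ≡ 11
H^8 ≡ 11^2 = 121 ≡ 16
13 = 8 + 4 + 1, so H^13 ≡ 16·11·31 ≡ 31 (mod 35)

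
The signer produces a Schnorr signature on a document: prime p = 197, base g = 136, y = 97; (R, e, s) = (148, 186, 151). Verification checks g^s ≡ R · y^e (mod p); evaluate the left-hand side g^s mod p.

107

Squares mod 197: 136^1≡136, 136^2≡175, 136^4≡90, 136^8≡23, 136^16≡135, 136^32≡101, 136^64≡154, 136^128≡76
151 = 128 + 16 + 4 + 2 + 1, so 136^151 ≡ 76·135·90·175·136 ≡ 107 (mod 197)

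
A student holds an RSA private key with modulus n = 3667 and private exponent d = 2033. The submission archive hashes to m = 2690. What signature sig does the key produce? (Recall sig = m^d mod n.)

Squares mod 3667: m^1≡2690, m^2≡1109, m^4≡1436, m^8≡1242, m^16≡2424, m^32≡1242, m^64≡2424, m^128≡1242, m^256≡2424, m^512≡1242, m^1024≡2424
2033 = 1024 + 512 + 256 + 128 + 64 + 32 + 16 + 1, so m^2033 ≡ 2424·1242·2424·1242·2424·1242·2424·2690 ≡ 634 (mod 3667)

634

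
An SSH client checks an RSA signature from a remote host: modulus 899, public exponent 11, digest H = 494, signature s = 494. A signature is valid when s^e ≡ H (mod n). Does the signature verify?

verifies

s^11 mod 899 = 494
s^11 mod 899 = 494 matches H.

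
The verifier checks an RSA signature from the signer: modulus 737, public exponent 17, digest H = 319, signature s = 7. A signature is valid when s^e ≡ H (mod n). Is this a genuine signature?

forged

s^2 ≡ 7^2 = 49
s^4 ≡ 49^2 = 2401 ≡ 190
s^8 ≡ 190^2 = 36100 ≡ 724
s^16 ≡ 724^2 = 524176 ≡ 169
17 = 16 + 1, so s^17 ≡ 169·7 ≡ 446 (mod 737)
The recovered value 446 does not match the digest 319.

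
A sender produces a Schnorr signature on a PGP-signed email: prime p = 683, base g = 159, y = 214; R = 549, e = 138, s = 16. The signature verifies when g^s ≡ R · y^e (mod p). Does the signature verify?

g^s mod p:
Squares mod 683: 159^1≡159, 159^2≡10, 159^4≡100, 159^8≡438, 159^16≡604
159^16 ≡ 604 (mod 683)
R · y^e mod p:
Squares mod 683: 214^1≡214, 214^2≡35, 214^4≡542, 214^8≡74, 214^16≡12, 214^32≡144, 214^64≡246, 214^128≡412
138 = 128 + 8 + 2, so 214^138 ≡ 412·74·35 ≡ 234 (mod 683)
549·234 = 128466 ≡ 62 (mod 683)
604 ≠ 62; the check fails.

does not verify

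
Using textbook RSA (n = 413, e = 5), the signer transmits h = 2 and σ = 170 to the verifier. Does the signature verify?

does not verify

σ^2 ≡ 170^2 = 28900 ≡ 403
σ^4 ≡ 403^2 = 162409 ≡ 100
5 = 4 + 1, so σ^5 ≡ 100·170 ≡ 67 (mod 413)
67 ≠ 2, so verification fails.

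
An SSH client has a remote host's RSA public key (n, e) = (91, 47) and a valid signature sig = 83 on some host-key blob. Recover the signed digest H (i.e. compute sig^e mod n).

34

sig^2 ≡ 83^2 = 6889 ≡ 64
sig^4 ≡ 64^2 = 4096 ≡ 1
sig^8 ≡ 1^2 = 1
sig^16 ≡ 1^2 = 1
sig^32 ≡ 1^2 = 1
47 = 32 + 8 + 4 + 2 + 1, so sig^47 ≡ 1·1·1·64·83 ≡ 34 (mod 91)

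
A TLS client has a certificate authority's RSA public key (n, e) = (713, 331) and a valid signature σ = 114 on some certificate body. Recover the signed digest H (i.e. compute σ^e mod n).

114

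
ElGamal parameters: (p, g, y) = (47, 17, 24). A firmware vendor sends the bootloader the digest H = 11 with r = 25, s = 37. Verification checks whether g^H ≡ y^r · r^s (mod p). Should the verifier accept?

Left side g^H mod p:
Squares mod 47: 17^1≡17, 17^2≡7, 17^4≡2, 17^8≡4
11 = 8 + 2 + 1, so 17^11 ≡ 4·7·17 ≡ 6 (mod 47)
Right side y^r · r^s mod p:
Squares mod 47: 24^1≡24, 24^2≡12, 24^4≡3, 24^8≡9, 24^16≡34
25 = 16 + 8 + 1, so 24^25 ≡ 34·9·24 ≡ 12 (mod 47)
Squares mod 47: 25^1≡25, 25^2≡14, 25^4≡8, 25^8≡17, 25^16≡7, 25^32≡2
37 = 32 + 4 + 1, so 25^37 ≡ 2·8·25 ≡ 24 (mod 47)
12·24 = 288 ≡ 6 (mod 47)
6 ≡ 6 (mod 47), so the signature is genuine.

accept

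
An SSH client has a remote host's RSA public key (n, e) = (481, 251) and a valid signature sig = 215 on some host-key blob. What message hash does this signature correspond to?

132

sig^2 ≡ 215^2 = 46225 ≡ 49
sig^4 ≡ 49^2 = 2401 ≡ 477
sig^8 ≡ 477^2 = 227529 ≡ 16
sig^16 ≡ 16^2 = 256
sig^32 ≡ 256^2 = 65536 ≡ 120
sig^64 ≡ 120^2 = 14400 ≡ 451
sig^128 ≡ 451^2 = 203401 ≡ 419
251 = 128 + 64 + 32 + 16 + 8 + 2 + 1, so sig^251 ≡ 419·451·120·256·16·49·215 ≡ 132 (mod 481)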